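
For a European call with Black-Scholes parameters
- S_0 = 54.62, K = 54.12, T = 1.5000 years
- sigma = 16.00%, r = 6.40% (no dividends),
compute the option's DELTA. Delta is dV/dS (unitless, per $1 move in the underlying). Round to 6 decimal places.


Answer: Delta = 0.737223

Derivation:
d1 = 0.6348072752; d2 = 0.4388480958
phi(d1) = 0.3261399577; exp(-qT) = 1.0000000000; exp(-rT) = 0.9084640161
N(d1) = 0.7372229411
Delta = exp(-qT) * N(d1) = 1.0000000000 * 0.7372229411 = 0.737223


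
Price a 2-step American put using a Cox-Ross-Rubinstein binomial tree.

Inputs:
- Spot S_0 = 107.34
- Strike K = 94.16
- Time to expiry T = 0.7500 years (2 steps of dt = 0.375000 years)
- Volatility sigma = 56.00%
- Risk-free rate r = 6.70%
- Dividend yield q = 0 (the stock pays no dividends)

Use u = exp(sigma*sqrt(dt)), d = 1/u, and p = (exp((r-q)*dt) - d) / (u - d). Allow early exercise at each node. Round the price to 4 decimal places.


Answer: Price = V(0,0) = 11.4731

Derivation:
dt = T/N = 0.375000
u = exp(sigma*sqrt(dt)) = 1.409068; d = 1/u = 0.709689
p = (exp((r-q)*dt) - d) / (u - d) = 0.451478
Discount per step: exp(-r*dt) = 0.975188
Stock lattice S(k, i) with i counting down-moves:
  k=0: S(0,0) = 107.3400
  k=1: S(1,0) = 151.2494; S(1,1) = 76.1780
  k=2: S(2,0) = 213.1207; S(2,1) = 107.3400; S(2,2) = 54.0627
Terminal payoffs V(N, i) = max(K - S_T, 0):
  V(2,0) = 0.000000; V(2,1) = 0.000000; V(2,2) = 40.097313
Backward induction: V(k, i) = exp(-r*dt) * [p * V(k+1, i) + (1-p) * V(k+1, i+1)]; then take max(V_cont, immediate exercise) for American.
  V(1,0) = exp(-r*dt) * [p*0.000000 + (1-p)*0.000000] = 0.000000; exercise = 0.000000; V(1,0) = max -> 0.000000
  V(1,1) = exp(-r*dt) * [p*0.000000 + (1-p)*40.097313] = 21.448533; exercise = 17.981993; V(1,1) = max -> 21.448533
  V(0,0) = exp(-r*dt) * [p*0.000000 + (1-p)*21.448533] = 11.473077; exercise = 0.000000; V(0,0) = max -> 11.473077


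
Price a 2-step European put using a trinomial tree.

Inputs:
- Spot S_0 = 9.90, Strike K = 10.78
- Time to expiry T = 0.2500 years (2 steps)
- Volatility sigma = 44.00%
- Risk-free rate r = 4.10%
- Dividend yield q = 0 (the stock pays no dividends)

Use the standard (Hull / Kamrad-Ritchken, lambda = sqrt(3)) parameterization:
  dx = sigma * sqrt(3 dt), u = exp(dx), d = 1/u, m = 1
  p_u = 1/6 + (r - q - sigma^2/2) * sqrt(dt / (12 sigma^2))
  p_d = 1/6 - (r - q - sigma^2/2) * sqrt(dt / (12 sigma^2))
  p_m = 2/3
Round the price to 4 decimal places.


Answer: Price = V(0,0) = 1.3579

Derivation:
dt = T/N = 0.125000; dx = sigma*sqrt(3*dt) = 0.269444
u = exp(dx) = 1.309236; d = 1/u = 0.763804
p_u = 0.153723, p_m = 0.666667, p_d = 0.179610
Discount per step: exp(-r*dt) = 0.994888
Stock lattice S(k, j) with j the centered position index:
  k=0: S(0,+0) = 9.9000
  k=1: S(1,-1) = 7.5617; S(1,+0) = 9.9000; S(1,+1) = 12.9614
  k=2: S(2,-2) = 5.7756; S(2,-1) = 7.5617; S(2,+0) = 9.9000; S(2,+1) = 12.9614; S(2,+2) = 16.9696
Terminal payoffs V(N, j) = max(K - S_T, 0):
  V(2,-2) = 5.004372; V(2,-1) = 3.218339; V(2,+0) = 0.880000; V(2,+1) = 0.000000; V(2,+2) = 0.000000
Backward induction: V(k, j) = exp(-r*dt) * [p_u * V(k+1, j+1) + p_m * V(k+1, j) + p_d * V(k+1, j-1)]
  V(1,-1) = exp(-r*dt) * [p_u*0.880000 + p_m*3.218339 + p_d*5.004372] = 3.163417
  V(1,+0) = exp(-r*dt) * [p_u*0.000000 + p_m*0.880000 + p_d*3.218339] = 1.158759
  V(1,+1) = exp(-r*dt) * [p_u*0.000000 + p_m*0.000000 + p_d*0.880000] = 0.157249
  V(0,+0) = exp(-r*dt) * [p_u*0.157249 + p_m*1.158759 + p_d*3.163417] = 1.357883


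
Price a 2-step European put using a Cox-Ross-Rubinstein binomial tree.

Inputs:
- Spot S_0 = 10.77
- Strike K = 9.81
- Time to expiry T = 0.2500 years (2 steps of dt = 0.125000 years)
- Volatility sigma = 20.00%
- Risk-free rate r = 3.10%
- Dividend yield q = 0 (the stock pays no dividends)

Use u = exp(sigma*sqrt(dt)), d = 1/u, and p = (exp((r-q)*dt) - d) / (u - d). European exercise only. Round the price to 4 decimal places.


Answer: Price = V(0,0) = 0.1098

Derivation:
dt = T/N = 0.125000
u = exp(sigma*sqrt(dt)) = 1.073271; d = 1/u = 0.931731
p = (exp((r-q)*dt) - d) / (u - d) = 0.509760
Discount per step: exp(-r*dt) = 0.996132
Stock lattice S(k, i) with i counting down-moves:
  k=0: S(0,0) = 10.7700
  k=1: S(1,0) = 11.5591; S(1,1) = 10.0347
  k=2: S(2,0) = 12.4061; S(2,1) = 10.7700; S(2,2) = 9.3497
Terminal payoffs V(N, i) = max(K - S_T, 0):
  V(2,0) = 0.000000; V(2,1) = 0.000000; V(2,2) = 0.460310
Backward induction: V(k, i) = exp(-r*dt) * [p * V(k+1, i) + (1-p) * V(k+1, i+1)].
  V(1,0) = exp(-r*dt) * [p*0.000000 + (1-p)*0.000000] = 0.000000
  V(1,1) = exp(-r*dt) * [p*0.000000 + (1-p)*0.460310] = 0.224790
  V(0,0) = exp(-r*dt) * [p*0.000000 + (1-p)*0.224790] = 0.109775


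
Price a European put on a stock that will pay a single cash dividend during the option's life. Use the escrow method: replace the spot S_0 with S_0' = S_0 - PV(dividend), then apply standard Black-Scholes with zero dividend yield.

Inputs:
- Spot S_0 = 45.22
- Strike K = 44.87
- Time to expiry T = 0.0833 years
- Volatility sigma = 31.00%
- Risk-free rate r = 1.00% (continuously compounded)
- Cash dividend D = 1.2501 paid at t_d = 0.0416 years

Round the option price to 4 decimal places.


Answer: Price = 2.0526

Derivation:
PV(D) = D * exp(-r * t_d) = 1.2501 * 0.99958409 = 1.24958007
S_0' = S_0 - PV(D) = 45.2200 - 1.24958007 = 43.97041993
d1 = (ln(S_0'/K) + (r + sigma^2/2)*T) / (sigma*sqrt(T)) = -0.17230895
d2 = d1 - sigma*sqrt(T) = -0.26178034
exp(-rT) = 0.99916735
N(-d1) = 0.56840267; N(-d2) = 0.60325460
P = K * exp(-rT) * N(-d2) - S_0' * N(-d1) = 44.8700 * 0.99916735 * 0.60325460 - 43.97041993 * 0.56840267 = 2.0526


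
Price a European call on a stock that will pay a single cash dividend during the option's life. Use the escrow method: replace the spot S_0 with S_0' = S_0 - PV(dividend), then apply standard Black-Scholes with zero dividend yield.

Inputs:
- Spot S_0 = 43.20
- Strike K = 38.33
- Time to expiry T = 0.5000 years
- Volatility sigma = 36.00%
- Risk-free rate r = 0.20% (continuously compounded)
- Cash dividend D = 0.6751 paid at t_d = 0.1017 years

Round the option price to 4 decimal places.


Answer: Price = 6.5494

Derivation:
PV(D) = D * exp(-r * t_d) = 0.6751 * 0.99979662 = 0.67496270
S_0' = S_0 - PV(D) = 43.2000 - 0.67496270 = 42.52503730
d1 = (ln(S_0'/K) + (r + sigma^2/2)*T) / (sigma*sqrt(T)) = 0.53920874
d2 = d1 - sigma*sqrt(T) = 0.28465030
exp(-rT) = 0.99900050
N(d1) = 0.70512858; N(d2) = 0.61204396
C = S_0' * N(d1) - K * exp(-rT) * N(d2) = 42.52503730 * 0.70512858 - 38.3300 * 0.99900050 * 0.61204396 = 6.5494


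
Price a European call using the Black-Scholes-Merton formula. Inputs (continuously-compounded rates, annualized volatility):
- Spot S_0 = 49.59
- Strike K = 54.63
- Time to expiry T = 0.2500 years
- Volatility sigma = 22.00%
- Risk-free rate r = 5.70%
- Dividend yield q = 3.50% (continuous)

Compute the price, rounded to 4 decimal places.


Answer: Price = 0.6446

Derivation:
d1 = (ln(S/K) + (r - q + 0.5*sigma^2) * T) / (sigma * sqrt(T)) = -0.77494529
d2 = d1 - sigma * sqrt(T) = -0.88494529
exp(-rT) = 0.98585105; exp(-qT) = 0.99128817
C = S_0 * exp(-qT) * N(d1) - K * exp(-rT) * N(d2)
N(d1) = 0.21918599; N(d2) = 0.18809307
C = 49.5900 * 0.99128817 * 0.21918599 - 54.6300 * 0.98585105 * 0.18809307 = 0.6446


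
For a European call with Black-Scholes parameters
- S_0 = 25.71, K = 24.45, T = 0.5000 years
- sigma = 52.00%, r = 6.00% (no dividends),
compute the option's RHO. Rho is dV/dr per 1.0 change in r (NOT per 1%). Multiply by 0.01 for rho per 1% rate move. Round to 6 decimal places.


d1 = 0.4020984614; d2 = 0.0344029352
phi(d1) = 0.3679603396; exp(-qT) = 1.0000000000; exp(-rT) = 0.9704455335
N(d2) = 0.5137220785
Rho = K*T*exp(-rT)*N(d2) = 24.4500 * 0.5000 * 0.9704455335 * 0.5137220785 = 6.094643

Answer: Rho = 6.094643


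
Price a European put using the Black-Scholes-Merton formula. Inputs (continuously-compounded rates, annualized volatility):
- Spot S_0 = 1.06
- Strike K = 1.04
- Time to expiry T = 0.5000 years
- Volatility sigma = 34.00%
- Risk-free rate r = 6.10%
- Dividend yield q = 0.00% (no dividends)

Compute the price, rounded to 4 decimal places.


Answer: Price = 0.0754

Derivation:
d1 = (ln(S/K) + (r - q + 0.5*sigma^2) * T) / (sigma * sqrt(T)) = 0.32630147
d2 = d1 - sigma * sqrt(T) = 0.08588517
exp(-rT) = 0.96996043; exp(-qT) = 1.00000000
P = K * exp(-rT) * N(-d2) - S_0 * exp(-qT) * N(-d1)
N(-d1) = 0.37209814; N(-d2) = 0.46577885
P = 1.0400 * 0.96996043 * 0.46577885 - 1.0600 * 1.00000000 * 0.37209814 = 0.0754


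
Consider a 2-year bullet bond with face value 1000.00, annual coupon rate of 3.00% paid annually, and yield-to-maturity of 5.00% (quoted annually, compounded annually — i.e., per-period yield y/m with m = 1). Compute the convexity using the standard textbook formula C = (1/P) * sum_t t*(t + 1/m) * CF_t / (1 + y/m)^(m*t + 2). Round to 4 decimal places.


Answer: Convexity = 5.3345

Derivation:
Coupon per period c = face * coupon_rate / m = 30.000000
Periods per year m = 1; per-period yield y/m = 0.050000
Number of cashflows N = 2
Cashflows (t years, CF_t, discount factor 1/(1+y/m)^(m*t), PV):
  t = 1.0000: CF_t = 30.000000, DF = 0.952381, PV = 28.571429
  t = 2.0000: CF_t = 1030.000000, DF = 0.907029, PV = 934.240363
Price P = sum_t PV_t = 962.811791
Convexity numerator sum_t t*(t + 1/m) * CF_t / (1+y/m)^(m*t + 2):
  t = 1.0000: term = 51.830256
  t = 2.0000: term = 5084.301294
Convexity = (1/P) * sum = 5136.131550 / 962.811791 = 5.334513


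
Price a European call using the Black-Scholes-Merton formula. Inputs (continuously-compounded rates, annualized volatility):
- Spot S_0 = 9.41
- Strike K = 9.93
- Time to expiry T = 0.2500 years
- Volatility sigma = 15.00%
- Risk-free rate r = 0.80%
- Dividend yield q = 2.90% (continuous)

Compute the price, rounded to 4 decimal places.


Answer: Price = 0.0887

Derivation:
d1 = (ln(S/K) + (r - q + 0.5*sigma^2) * T) / (sigma * sqrt(T)) = -0.74966699
d2 = d1 - sigma * sqrt(T) = -0.82466699
exp(-rT) = 0.99800200; exp(-qT) = 0.99277622
C = S_0 * exp(-qT) * N(d1) - K * exp(-rT) * N(d2)
N(d1) = 0.22672765; N(d2) = 0.20478034
C = 9.4100 * 0.99277622 * 0.22672765 - 9.9300 * 0.99800200 * 0.20478034 = 0.0887


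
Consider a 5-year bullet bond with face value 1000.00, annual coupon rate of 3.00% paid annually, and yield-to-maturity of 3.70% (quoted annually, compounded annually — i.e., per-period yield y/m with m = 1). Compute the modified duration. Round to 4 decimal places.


Coupon per period c = face * coupon_rate / m = 30.000000
Periods per year m = 1; per-period yield y/m = 0.037000
Number of cashflows N = 5
Cashflows (t years, CF_t, discount factor 1/(1+y/m)^(m*t), PV):
  t = 1.0000: CF_t = 30.000000, DF = 0.964320, PV = 28.929605
  t = 2.0000: CF_t = 30.000000, DF = 0.929913, PV = 27.897401
  t = 3.0000: CF_t = 30.000000, DF = 0.896734, PV = 26.902026
  t = 4.0000: CF_t = 30.000000, DF = 0.864739, PV = 25.942166
  t = 5.0000: CF_t = 1030.000000, DF = 0.833885, PV = 858.901661
Price P = sum_t PV_t = 968.572858
First compute Macaulay numerator sum_t t * PV_t:
  t * PV_t at t = 1.0000: 28.929605
  t * PV_t at t = 2.0000: 55.794802
  t * PV_t at t = 3.0000: 80.706078
  t * PV_t at t = 4.0000: 103.768663
  t * PV_t at t = 5.0000: 4294.508306
Macaulay duration D = 4563.707453 / 968.572858 = 4.711785
Modified duration = D / (1 + y/m) = 4.711785 / (1 + 0.037000) = 4.543670

Answer: Modified duration = 4.5437


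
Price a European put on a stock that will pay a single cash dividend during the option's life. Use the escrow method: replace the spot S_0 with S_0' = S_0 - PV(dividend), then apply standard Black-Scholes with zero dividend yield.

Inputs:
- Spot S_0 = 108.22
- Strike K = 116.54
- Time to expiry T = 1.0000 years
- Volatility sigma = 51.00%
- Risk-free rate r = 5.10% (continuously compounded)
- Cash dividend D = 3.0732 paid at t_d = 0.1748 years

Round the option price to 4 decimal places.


Answer: Price = 24.6243

Derivation:
PV(D) = D * exp(-r * t_d) = 3.0732 * 0.99112482 = 3.04592479
S_0' = S_0 - PV(D) = 108.2200 - 3.04592479 = 105.17407521
d1 = (ln(S_0'/K) + (r + sigma^2/2)*T) / (sigma*sqrt(T)) = 0.15378877
d2 = d1 - sigma*sqrt(T) = -0.35621123
exp(-rT) = 0.95027867
N(-d1) = 0.43888814; N(-d2) = 0.63915881
P = K * exp(-rT) * N(-d2) - S_0' * N(-d1) = 116.5400 * 0.95027867 * 0.63915881 - 105.17407521 * 0.43888814 = 24.6243


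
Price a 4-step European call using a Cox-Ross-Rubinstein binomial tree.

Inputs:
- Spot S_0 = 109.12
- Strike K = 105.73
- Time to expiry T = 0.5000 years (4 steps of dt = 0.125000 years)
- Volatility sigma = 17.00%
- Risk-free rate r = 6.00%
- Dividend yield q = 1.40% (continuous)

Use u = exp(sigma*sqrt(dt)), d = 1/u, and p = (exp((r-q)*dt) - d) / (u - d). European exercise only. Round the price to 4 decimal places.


dt = T/N = 0.125000
u = exp(sigma*sqrt(dt)) = 1.061947; d = 1/u = 0.941667
p = (exp((r-q)*dt) - d) / (u - d) = 0.532921
Discount per step: exp(-r*dt) = 0.992528
Stock lattice S(k, i) with i counting down-moves:
  k=0: S(0,0) = 109.1200
  k=1: S(1,0) = 115.8797; S(1,1) = 102.7547
  k=2: S(2,0) = 123.0581; S(2,1) = 109.1200; S(2,2) = 96.7606
  k=3: S(3,0) = 130.6812; S(3,1) = 115.8797; S(3,2) = 102.7547; S(3,3) = 91.1162
  k=4: S(4,0) = 138.7765; S(4,1) = 123.0581; S(4,2) = 109.1200; S(4,3) = 96.7606; S(4,4) = 85.8011
Terminal payoffs V(N, i) = max(S_T - K, 0):
  V(4,0) = 33.046469; V(4,1) = 17.328069; V(4,2) = 3.390000; V(4,3) = 0.000000; V(4,4) = 0.000000
Backward induction: V(k, i) = exp(-r*dt) * [p * V(k+1, i) + (1-p) * V(k+1, i+1)].
  V(3,0) = exp(-r*dt) * [p*33.046469 + (1-p)*17.328069] = 25.512671
  V(3,1) = exp(-r*dt) * [p*17.328069 + (1-p)*3.390000] = 10.737060
  V(3,2) = exp(-r*dt) * [p*3.390000 + (1-p)*0.000000] = 1.793104
  V(3,3) = exp(-r*dt) * [p*0.000000 + (1-p)*0.000000] = 0.000000
  V(2,0) = exp(-r*dt) * [p*25.512671 + (1-p)*10.737060] = 18.472233
  V(2,1) = exp(-r*dt) * [p*10.737060 + (1-p)*1.793104] = 6.510515
  V(2,2) = exp(-r*dt) * [p*1.793104 + (1-p)*0.000000] = 0.948443
  V(1,0) = exp(-r*dt) * [p*18.472233 + (1-p)*6.510515] = 12.788890
  V(1,1) = exp(-r*dt) * [p*6.510515 + (1-p)*0.948443] = 3.883354
  V(0,0) = exp(-r*dt) * [p*12.788890 + (1-p)*3.883354] = 8.564824

Answer: Price = V(0,0) = 8.5648


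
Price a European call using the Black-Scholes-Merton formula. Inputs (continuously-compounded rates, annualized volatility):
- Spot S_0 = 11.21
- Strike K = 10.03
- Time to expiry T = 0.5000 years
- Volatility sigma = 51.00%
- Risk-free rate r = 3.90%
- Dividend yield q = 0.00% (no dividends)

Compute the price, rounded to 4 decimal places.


d1 = (ln(S/K) + (r - q + 0.5*sigma^2) * T) / (sigma * sqrt(T)) = 0.54281020
d2 = d1 - sigma * sqrt(T) = 0.18218574
exp(-rT) = 0.98068890; exp(-qT) = 1.00000000
C = S_0 * exp(-qT) * N(d1) - K * exp(-rT) * N(d2)
N(d1) = 0.70636976; N(d2) = 0.57228152
C = 11.2100 * 1.00000000 * 0.70636976 - 10.0300 * 0.98068890 * 0.57228152 = 2.2893

Answer: Price = 2.2893


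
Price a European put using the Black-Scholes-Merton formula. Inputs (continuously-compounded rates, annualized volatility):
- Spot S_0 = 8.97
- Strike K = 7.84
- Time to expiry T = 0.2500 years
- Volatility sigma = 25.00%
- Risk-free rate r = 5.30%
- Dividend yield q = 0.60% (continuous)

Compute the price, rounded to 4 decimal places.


d1 = (ln(S/K) + (r - q + 0.5*sigma^2) * T) / (sigma * sqrt(T)) = 1.23367473
d2 = d1 - sigma * sqrt(T) = 1.10867473
exp(-rT) = 0.98683739; exp(-qT) = 0.99850112
P = K * exp(-rT) * N(-d2) - S_0 * exp(-qT) * N(-d1)
N(-d1) = 0.10866207; N(-d2) = 0.13378526
P = 7.8400 * 0.98683739 * 0.13378526 - 8.9700 * 0.99850112 * 0.10866207 = 0.0618

Answer: Price = 0.0618


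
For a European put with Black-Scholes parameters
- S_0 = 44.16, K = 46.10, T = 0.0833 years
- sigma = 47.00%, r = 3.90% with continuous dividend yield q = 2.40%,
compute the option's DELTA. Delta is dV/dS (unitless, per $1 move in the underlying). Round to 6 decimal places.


d1 = -0.2399080061; d2 = -0.3755581812
phi(d1) = 0.3876251716; exp(-qT) = 0.9980027971; exp(-rT) = 0.9967565713
N(-d1) = 0.5947992129
Delta = -exp(-qT) * N(-d1) = -0.9980027971 * 0.5947992129 = -0.593611

Answer: Delta = -0.593611


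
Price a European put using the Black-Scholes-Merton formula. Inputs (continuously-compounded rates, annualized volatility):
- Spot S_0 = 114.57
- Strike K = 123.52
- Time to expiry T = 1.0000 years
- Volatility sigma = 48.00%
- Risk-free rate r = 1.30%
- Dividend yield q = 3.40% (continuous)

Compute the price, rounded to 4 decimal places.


Answer: Price = 28.0900

Derivation:
d1 = (ln(S/K) + (r - q + 0.5*sigma^2) * T) / (sigma * sqrt(T)) = 0.03954772
d2 = d1 - sigma * sqrt(T) = -0.44045228
exp(-rT) = 0.98708414; exp(-qT) = 0.96657150
P = K * exp(-rT) * N(-d2) - S_0 * exp(-qT) * N(-d1)
N(-d1) = 0.48422686; N(-d2) = 0.67019522
P = 123.5200 * 0.98708414 * 0.67019522 - 114.5700 * 0.96657150 * 0.48422686 = 28.0900


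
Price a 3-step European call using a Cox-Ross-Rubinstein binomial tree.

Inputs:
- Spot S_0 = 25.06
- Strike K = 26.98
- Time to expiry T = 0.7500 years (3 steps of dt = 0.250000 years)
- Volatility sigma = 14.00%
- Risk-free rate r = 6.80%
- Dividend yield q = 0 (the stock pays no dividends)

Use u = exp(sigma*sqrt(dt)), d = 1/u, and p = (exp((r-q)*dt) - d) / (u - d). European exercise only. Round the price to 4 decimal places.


Answer: Price = V(0,0) = 0.8277

Derivation:
dt = T/N = 0.250000
u = exp(sigma*sqrt(dt)) = 1.072508; d = 1/u = 0.932394
p = (exp((r-q)*dt) - d) / (u - d) = 0.604874
Discount per step: exp(-r*dt) = 0.983144
Stock lattice S(k, i) with i counting down-moves:
  k=0: S(0,0) = 25.0600
  k=1: S(1,0) = 26.8771; S(1,1) = 23.3658
  k=2: S(2,0) = 28.8259; S(2,1) = 25.0600; S(2,2) = 21.7861
  k=3: S(3,0) = 30.9160; S(3,1) = 26.8771; S(3,2) = 23.3658; S(3,3) = 20.3132
Terminal payoffs V(N, i) = max(S_T - K, 0):
  V(3,0) = 3.935972; V(3,1) = 0.000000; V(3,2) = 0.000000; V(3,3) = 0.000000
Backward induction: V(k, i) = exp(-r*dt) * [p * V(k+1, i) + (1-p) * V(k+1, i+1)].
  V(2,0) = exp(-r*dt) * [p*3.935972 + (1-p)*0.000000] = 2.340635
  V(2,1) = exp(-r*dt) * [p*0.000000 + (1-p)*0.000000] = 0.000000
  V(2,2) = exp(-r*dt) * [p*0.000000 + (1-p)*0.000000] = 0.000000
  V(1,0) = exp(-r*dt) * [p*2.340635 + (1-p)*0.000000] = 1.391924
  V(1,1) = exp(-r*dt) * [p*0.000000 + (1-p)*0.000000] = 0.000000
  V(0,0) = exp(-r*dt) * [p*1.391924 + (1-p)*0.000000] = 0.827746


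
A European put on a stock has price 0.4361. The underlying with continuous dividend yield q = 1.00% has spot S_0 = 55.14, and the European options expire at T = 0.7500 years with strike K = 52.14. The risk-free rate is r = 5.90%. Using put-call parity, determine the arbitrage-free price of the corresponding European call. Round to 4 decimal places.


Answer: Call price = 5.2810

Derivation:
Put-call parity: C - P = S_0 * exp(-qT) - K * exp(-rT).
S_0 * exp(-qT) = 55.1400 * 0.99252805 = 54.72799694
K * exp(-rT) = 52.1400 * 0.95671475 = 49.88310701
C = P + S*exp(-qT) - K*exp(-rT)
C = 0.4361 + 54.72799694 - 49.88310701 = 5.2810


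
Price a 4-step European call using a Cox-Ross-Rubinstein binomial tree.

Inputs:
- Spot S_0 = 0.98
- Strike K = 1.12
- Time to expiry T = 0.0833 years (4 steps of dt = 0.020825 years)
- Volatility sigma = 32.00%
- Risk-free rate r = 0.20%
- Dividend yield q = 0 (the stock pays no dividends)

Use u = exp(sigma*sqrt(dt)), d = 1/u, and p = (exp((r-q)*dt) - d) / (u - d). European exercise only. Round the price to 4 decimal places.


dt = T/N = 0.020825
u = exp(sigma*sqrt(dt)) = 1.047262; d = 1/u = 0.954871
p = (exp((r-q)*dt) - d) / (u - d) = 0.488908
Discount per step: exp(-r*dt) = 0.999958
Stock lattice S(k, i) with i counting down-moves:
  k=0: S(0,0) = 0.9800
  k=1: S(1,0) = 1.0263; S(1,1) = 0.9358
  k=2: S(2,0) = 1.0748; S(2,1) = 0.9800; S(2,2) = 0.8935
  k=3: S(3,0) = 1.1256; S(3,1) = 1.0263; S(3,2) = 0.9358; S(3,3) = 0.8532
  k=4: S(4,0) = 1.1788; S(4,1) = 1.0748; S(4,2) = 0.9800; S(4,3) = 0.8935; S(4,4) = 0.8147
Terminal payoffs V(N, i) = max(S_T - K, 0):
  V(4,0) = 0.058818; V(4,1) = 0.000000; V(4,2) = 0.000000; V(4,3) = 0.000000; V(4,4) = 0.000000
Backward induction: V(k, i) = exp(-r*dt) * [p * V(k+1, i) + (1-p) * V(k+1, i+1)].
  V(3,0) = exp(-r*dt) * [p*0.058818 + (1-p)*0.000000] = 0.028756
  V(3,1) = exp(-r*dt) * [p*0.000000 + (1-p)*0.000000] = 0.000000
  V(3,2) = exp(-r*dt) * [p*0.000000 + (1-p)*0.000000] = 0.000000
  V(3,3) = exp(-r*dt) * [p*0.000000 + (1-p)*0.000000] = 0.000000
  V(2,0) = exp(-r*dt) * [p*0.028756 + (1-p)*0.000000] = 0.014058
  V(2,1) = exp(-r*dt) * [p*0.000000 + (1-p)*0.000000] = 0.000000
  V(2,2) = exp(-r*dt) * [p*0.000000 + (1-p)*0.000000] = 0.000000
  V(1,0) = exp(-r*dt) * [p*0.014058 + (1-p)*0.000000] = 0.006873
  V(1,1) = exp(-r*dt) * [p*0.000000 + (1-p)*0.000000] = 0.000000
  V(0,0) = exp(-r*dt) * [p*0.006873 + (1-p)*0.000000] = 0.003360

Answer: Price = V(0,0) = 0.0034


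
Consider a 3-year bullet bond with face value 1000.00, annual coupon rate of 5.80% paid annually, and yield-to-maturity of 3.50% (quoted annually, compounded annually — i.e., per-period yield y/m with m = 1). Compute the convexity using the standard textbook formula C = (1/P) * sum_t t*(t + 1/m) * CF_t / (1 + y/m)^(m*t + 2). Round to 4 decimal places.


Answer: Convexity = 10.4258

Derivation:
Coupon per period c = face * coupon_rate / m = 58.000000
Periods per year m = 1; per-period yield y/m = 0.035000
Number of cashflows N = 3
Cashflows (t years, CF_t, discount factor 1/(1+y/m)^(m*t), PV):
  t = 1.0000: CF_t = 58.000000, DF = 0.966184, PV = 56.038647
  t = 2.0000: CF_t = 58.000000, DF = 0.933511, PV = 54.143621
  t = 3.0000: CF_t = 1058.000000, DF = 0.901943, PV = 954.255383
Price P = sum_t PV_t = 1064.437651
Convexity numerator sum_t t*(t + 1/m) * CF_t / (1+y/m)^(m*t + 2):
  t = 1.0000: term = 104.625354
  t = 2.0000: term = 303.261895
  t = 3.0000: term = 10689.691326
Convexity = (1/P) * sum = 11097.578576 / 1064.437651 = 10.425767


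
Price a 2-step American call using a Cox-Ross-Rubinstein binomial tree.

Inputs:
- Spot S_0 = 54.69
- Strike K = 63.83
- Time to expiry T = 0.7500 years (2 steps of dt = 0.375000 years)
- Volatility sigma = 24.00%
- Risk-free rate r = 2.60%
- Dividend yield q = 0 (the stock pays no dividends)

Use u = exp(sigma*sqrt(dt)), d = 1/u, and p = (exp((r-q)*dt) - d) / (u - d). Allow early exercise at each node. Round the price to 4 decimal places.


Answer: Price = V(0,0) = 2.3085

Derivation:
dt = T/N = 0.375000
u = exp(sigma*sqrt(dt)) = 1.158319; d = 1/u = 0.863320
p = (exp((r-q)*dt) - d) / (u - d) = 0.496536
Discount per step: exp(-r*dt) = 0.990297
Stock lattice S(k, i) with i counting down-moves:
  k=0: S(0,0) = 54.6900
  k=1: S(1,0) = 63.3484; S(1,1) = 47.2150
  k=2: S(2,0) = 73.3777; S(2,1) = 54.6900; S(2,2) = 40.7617
Terminal payoffs V(N, i) = max(S_T - K, 0):
  V(2,0) = 9.547669; V(2,1) = 0.000000; V(2,2) = 0.000000
Backward induction: V(k, i) = exp(-r*dt) * [p * V(k+1, i) + (1-p) * V(k+1, i+1)]; then take max(V_cont, immediate exercise) for American.
  V(1,0) = exp(-r*dt) * [p*9.547669 + (1-p)*0.000000] = 4.694767; exercise = 0.000000; V(1,0) = max -> 4.694767
  V(1,1) = exp(-r*dt) * [p*0.000000 + (1-p)*0.000000] = 0.000000; exercise = 0.000000; V(1,1) = max -> 0.000000
  V(0,0) = exp(-r*dt) * [p*4.694767 + (1-p)*0.000000] = 2.308504; exercise = 0.000000; V(0,0) = max -> 2.308504


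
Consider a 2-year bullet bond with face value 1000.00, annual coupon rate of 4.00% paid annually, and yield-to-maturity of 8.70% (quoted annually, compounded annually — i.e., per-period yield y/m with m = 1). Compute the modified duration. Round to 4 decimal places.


Coupon per period c = face * coupon_rate / m = 40.000000
Periods per year m = 1; per-period yield y/m = 0.087000
Number of cashflows N = 2
Cashflows (t years, CF_t, discount factor 1/(1+y/m)^(m*t), PV):
  t = 1.0000: CF_t = 40.000000, DF = 0.919963, PV = 36.798528
  t = 2.0000: CF_t = 1040.000000, DF = 0.846332, PV = 880.185584
Price P = sum_t PV_t = 916.984112
First compute Macaulay numerator sum_t t * PV_t:
  t * PV_t at t = 1.0000: 36.798528
  t * PV_t at t = 2.0000: 1760.371167
Macaulay duration D = 1797.169696 / 916.984112 = 1.959870
Modified duration = D / (1 + y/m) = 1.959870 / (1 + 0.087000) = 1.803008

Answer: Modified duration = 1.8030


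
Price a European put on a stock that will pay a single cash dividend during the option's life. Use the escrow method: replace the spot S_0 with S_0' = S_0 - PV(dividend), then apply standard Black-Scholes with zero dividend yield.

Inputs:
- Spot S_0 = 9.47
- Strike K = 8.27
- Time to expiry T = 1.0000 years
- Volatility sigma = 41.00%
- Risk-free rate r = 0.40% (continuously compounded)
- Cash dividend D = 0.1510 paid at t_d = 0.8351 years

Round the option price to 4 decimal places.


PV(D) = D * exp(-r * t_d) = 0.1510 * 0.99666517 = 0.15049644
S_0' = S_0 - PV(D) = 9.4700 - 0.15049644 = 9.31950356
d1 = (ln(S_0'/K) + (r + sigma^2/2)*T) / (sigma*sqrt(T)) = 0.50615818
d2 = d1 - sigma*sqrt(T) = 0.09615818
exp(-rT) = 0.99600799
N(-d1) = 0.30637281; N(-d2) = 0.46169747
P = K * exp(-rT) * N(-d2) - S_0' * N(-d1) = 8.2700 * 0.99600799 * 0.46169747 - 9.31950356 * 0.30637281 = 0.9478

Answer: Price = 0.9478


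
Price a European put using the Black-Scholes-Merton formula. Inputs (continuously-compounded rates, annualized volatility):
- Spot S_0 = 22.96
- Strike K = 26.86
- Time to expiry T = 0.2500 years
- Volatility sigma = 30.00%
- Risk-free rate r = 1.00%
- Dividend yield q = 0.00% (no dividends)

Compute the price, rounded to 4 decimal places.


Answer: Price = 4.1255

Derivation:
d1 = (ln(S/K) + (r - q + 0.5*sigma^2) * T) / (sigma * sqrt(T)) = -0.95423080
d2 = d1 - sigma * sqrt(T) = -1.10423080
exp(-rT) = 0.99750312; exp(-qT) = 1.00000000
P = K * exp(-rT) * N(-d2) - S_0 * exp(-qT) * N(-d1)
N(-d1) = 0.83001659; N(-d2) = 0.86525348
P = 26.8600 * 0.99750312 * 0.86525348 - 22.9600 * 1.00000000 * 0.83001659 = 4.1255


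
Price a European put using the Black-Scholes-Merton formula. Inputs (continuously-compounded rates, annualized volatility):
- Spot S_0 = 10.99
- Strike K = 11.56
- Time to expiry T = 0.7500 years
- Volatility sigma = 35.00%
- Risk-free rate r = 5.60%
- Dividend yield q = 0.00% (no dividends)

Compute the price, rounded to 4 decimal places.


d1 = (ln(S/K) + (r - q + 0.5*sigma^2) * T) / (sigma * sqrt(T)) = 0.12329696
d2 = d1 - sigma * sqrt(T) = -0.17981193
exp(-rT) = 0.95886978; exp(-qT) = 1.00000000
P = K * exp(-rT) * N(-d2) - S_0 * exp(-qT) * N(-d1)
N(-d1) = 0.45093597; N(-d2) = 0.57134989
P = 11.5600 * 0.95886978 * 0.57134989 - 10.9900 * 1.00000000 * 0.45093597 = 1.3774

Answer: Price = 1.3774


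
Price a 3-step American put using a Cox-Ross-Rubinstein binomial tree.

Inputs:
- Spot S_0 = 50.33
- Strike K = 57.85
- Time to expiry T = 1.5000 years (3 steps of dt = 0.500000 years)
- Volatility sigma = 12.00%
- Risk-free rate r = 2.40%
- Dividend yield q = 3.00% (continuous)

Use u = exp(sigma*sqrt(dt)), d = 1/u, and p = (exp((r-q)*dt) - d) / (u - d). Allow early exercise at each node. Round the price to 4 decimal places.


dt = T/N = 0.500000
u = exp(sigma*sqrt(dt)) = 1.088557; d = 1/u = 0.918647
p = (exp((r-q)*dt) - d) / (u - d) = 0.461169
Discount per step: exp(-r*dt) = 0.988072
Stock lattice S(k, i) with i counting down-moves:
  k=0: S(0,0) = 50.3300
  k=1: S(1,0) = 54.7871; S(1,1) = 46.2355
  k=2: S(2,0) = 59.6388; S(2,1) = 50.3300; S(2,2) = 42.4742
  k=3: S(3,0) = 64.9203; S(3,1) = 54.7871; S(3,2) = 46.2355; S(3,3) = 39.0188
Terminal payoffs V(N, i) = max(K - S_T, 0):
  V(3,0) = 0.000000; V(3,1) = 3.062935; V(3,2) = 11.614472; V(3,3) = 18.831227
Backward induction: V(k, i) = exp(-r*dt) * [p * V(k+1, i) + (1-p) * V(k+1, i+1)]; then take max(V_cont, immediate exercise) for American.
  V(2,0) = exp(-r*dt) * [p*0.000000 + (1-p)*3.062935] = 1.630716; exercise = 0.000000; V(2,0) = max -> 1.630716
  V(2,1) = exp(-r*dt) * [p*3.062935 + (1-p)*11.614472] = 7.579265; exercise = 7.520000; V(2,1) = max -> 7.579265
  V(2,2) = exp(-r*dt) * [p*11.614472 + (1-p)*18.831227] = 15.318155; exercise = 15.375848; V(2,2) = max -> 15.375848
  V(1,0) = exp(-r*dt) * [p*1.630716 + (1-p)*7.579265] = 4.778291; exercise = 3.062935; V(1,0) = max -> 4.778291
  V(1,1) = exp(-r*dt) * [p*7.579265 + (1-p)*15.375848] = 11.639783; exercise = 11.614472; V(1,1) = max -> 11.639783
  V(0,0) = exp(-r*dt) * [p*4.778291 + (1-p)*11.639783] = 8.374374; exercise = 7.520000; V(0,0) = max -> 8.374374

Answer: Price = V(0,0) = 8.3744


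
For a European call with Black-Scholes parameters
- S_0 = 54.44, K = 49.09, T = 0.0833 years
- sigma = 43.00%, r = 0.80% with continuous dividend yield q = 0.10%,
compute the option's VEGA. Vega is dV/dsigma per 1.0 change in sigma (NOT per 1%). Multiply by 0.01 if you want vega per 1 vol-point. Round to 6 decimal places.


d1 = 0.9002665742; d2 = 0.7761610948
phi(d1) = 0.2660214098; exp(-qT) = 0.9999167035; exp(-rT) = 0.9993338220
Vega = S * exp(-qT) * phi(d1) * sqrt(T) = 54.4400 * 0.9999167035 * 0.2660214098 * 0.2886173938 = 4.179468

Answer: Vega = 4.179468


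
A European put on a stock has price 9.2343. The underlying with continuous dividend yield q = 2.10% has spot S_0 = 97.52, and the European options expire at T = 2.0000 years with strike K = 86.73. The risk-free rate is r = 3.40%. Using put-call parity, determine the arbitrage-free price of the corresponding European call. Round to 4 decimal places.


Answer: Call price = 21.7149

Derivation:
Put-call parity: C - P = S_0 * exp(-qT) - K * exp(-rT).
S_0 * exp(-qT) = 97.5200 * 0.95886978 = 93.50898100
K * exp(-rT) = 86.7300 * 0.93426047 = 81.02841087
C = P + S*exp(-qT) - K*exp(-rT)
C = 9.2343 + 93.50898100 - 81.02841087 = 21.7149


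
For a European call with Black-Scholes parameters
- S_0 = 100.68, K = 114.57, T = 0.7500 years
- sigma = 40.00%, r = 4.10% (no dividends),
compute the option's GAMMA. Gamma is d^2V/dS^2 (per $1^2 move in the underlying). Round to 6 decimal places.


Answer: Gamma = 0.011368

Derivation:
d1 = -0.1111076519; d2 = -0.4575178134
phi(d1) = 0.3964874111; exp(-qT) = 1.0000000000; exp(-rT) = 0.9697179723
Gamma = exp(-qT) * phi(d1) / (S * sigma * sqrt(T)) = 1.0000000000 * 0.3964874111 / (100.6800 * 0.4000 * 0.8660254038) = 0.011368


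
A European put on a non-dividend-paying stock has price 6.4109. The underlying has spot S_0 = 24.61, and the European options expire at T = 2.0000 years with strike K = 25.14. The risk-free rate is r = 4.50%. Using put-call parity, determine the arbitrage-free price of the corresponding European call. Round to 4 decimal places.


Answer: Call price = 8.0447

Derivation:
Put-call parity: C - P = S_0 * exp(-qT) - K * exp(-rT).
S_0 * exp(-qT) = 24.6100 * 1.00000000 = 24.61000000
K * exp(-rT) = 25.1400 * 0.91393119 = 22.97623000
C = P + S*exp(-qT) - K*exp(-rT)
C = 6.4109 + 24.61000000 - 22.97623000 = 8.0447


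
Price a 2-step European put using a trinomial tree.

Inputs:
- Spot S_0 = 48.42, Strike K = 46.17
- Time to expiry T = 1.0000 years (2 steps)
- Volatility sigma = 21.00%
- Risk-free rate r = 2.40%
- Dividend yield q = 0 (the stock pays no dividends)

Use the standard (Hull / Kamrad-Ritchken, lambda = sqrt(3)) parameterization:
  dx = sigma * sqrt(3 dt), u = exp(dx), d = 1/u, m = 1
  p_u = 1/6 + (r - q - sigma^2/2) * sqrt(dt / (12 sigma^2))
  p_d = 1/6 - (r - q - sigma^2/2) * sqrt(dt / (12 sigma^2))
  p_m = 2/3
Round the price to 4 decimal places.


Answer: Price = V(0,0) = 2.3291

Derivation:
dt = T/N = 0.500000; dx = sigma*sqrt(3*dt) = 0.257196
u = exp(dx) = 1.293299; d = 1/u = 0.773216
p_u = 0.168562, p_m = 0.666667, p_d = 0.164771
Discount per step: exp(-r*dt) = 0.988072
Stock lattice S(k, j) with j the centered position index:
  k=0: S(0,+0) = 48.4200
  k=1: S(1,-1) = 37.4391; S(1,+0) = 48.4200; S(1,+1) = 62.6215
  k=2: S(2,-2) = 28.9485; S(2,-1) = 37.4391; S(2,+0) = 48.4200; S(2,+1) = 62.6215; S(2,+2) = 80.9884
Terminal payoffs V(N, j) = max(K - S_T, 0):
  V(2,-2) = 17.221450; V(2,-1) = 8.730866; V(2,+0) = 0.000000; V(2,+1) = 0.000000; V(2,+2) = 0.000000
Backward induction: V(k, j) = exp(-r*dt) * [p_u * V(k+1, j+1) + p_m * V(k+1, j) + p_d * V(k+1, j-1)]
  V(1,-1) = exp(-r*dt) * [p_u*0.000000 + p_m*8.730866 + p_d*17.221450] = 8.554899
  V(1,+0) = exp(-r*dt) * [p_u*0.000000 + p_m*0.000000 + p_d*8.730866] = 1.421435
  V(1,+1) = exp(-r*dt) * [p_u*0.000000 + p_m*0.000000 + p_d*0.000000] = 0.000000
  V(0,+0) = exp(-r*dt) * [p_u*0.000000 + p_m*1.421435 + p_d*8.554899] = 2.329107


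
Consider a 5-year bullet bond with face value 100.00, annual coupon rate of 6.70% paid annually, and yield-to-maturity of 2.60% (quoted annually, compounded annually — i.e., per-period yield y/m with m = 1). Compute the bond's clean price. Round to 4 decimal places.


Answer: Price = 118.9932

Derivation:
Coupon per period c = face * coupon_rate / m = 6.700000
Periods per year m = 1; per-period yield y/m = 0.026000
Number of cashflows N = 5
Cashflows (t years, CF_t, discount factor 1/(1+y/m)^(m*t), PV):
  t = 1.0000: CF_t = 6.700000, DF = 0.974659, PV = 6.530214
  t = 2.0000: CF_t = 6.700000, DF = 0.949960, PV = 6.364731
  t = 3.0000: CF_t = 6.700000, DF = 0.925887, PV = 6.203442
  t = 4.0000: CF_t = 6.700000, DF = 0.902424, PV = 6.046240
  t = 5.0000: CF_t = 106.700000, DF = 0.879555, PV = 93.848560
Price P = sum_t PV_t = 118.993188


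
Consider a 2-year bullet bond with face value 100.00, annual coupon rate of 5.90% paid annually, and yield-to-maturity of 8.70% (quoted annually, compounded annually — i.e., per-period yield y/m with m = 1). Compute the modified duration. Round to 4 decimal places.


Answer: Modified duration = 1.7874

Derivation:
Coupon per period c = face * coupon_rate / m = 5.900000
Periods per year m = 1; per-period yield y/m = 0.087000
Number of cashflows N = 2
Cashflows (t years, CF_t, discount factor 1/(1+y/m)^(m*t), PV):
  t = 1.0000: CF_t = 5.900000, DF = 0.919963, PV = 5.427783
  t = 2.0000: CF_t = 105.900000, DF = 0.846332, PV = 89.626590
Price P = sum_t PV_t = 95.054373
First compute Macaulay numerator sum_t t * PV_t:
  t * PV_t at t = 1.0000: 5.427783
  t * PV_t at t = 2.0000: 179.253179
Macaulay duration D = 184.680962 / 95.054373 = 1.942898
Modified duration = D / (1 + y/m) = 1.942898 / (1 + 0.087000) = 1.787395


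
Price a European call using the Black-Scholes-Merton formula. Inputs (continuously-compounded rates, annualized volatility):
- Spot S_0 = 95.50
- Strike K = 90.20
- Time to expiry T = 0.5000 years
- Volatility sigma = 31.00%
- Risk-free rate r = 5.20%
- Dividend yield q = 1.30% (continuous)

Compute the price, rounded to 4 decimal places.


d1 = (ln(S/K) + (r - q + 0.5*sigma^2) * T) / (sigma * sqrt(T)) = 0.45903466
d2 = d1 - sigma * sqrt(T) = 0.23983155
exp(-rT) = 0.97433509; exp(-qT) = 0.99352108
C = S_0 * exp(-qT) * N(d1) - K * exp(-rT) * N(d2)
N(d1) = 0.67689536; N(d2) = 0.59476958
C = 95.5000 * 0.99352108 * 0.67689536 - 90.2000 * 0.97433509 * 0.59476958 = 11.9533

Answer: Price = 11.9533


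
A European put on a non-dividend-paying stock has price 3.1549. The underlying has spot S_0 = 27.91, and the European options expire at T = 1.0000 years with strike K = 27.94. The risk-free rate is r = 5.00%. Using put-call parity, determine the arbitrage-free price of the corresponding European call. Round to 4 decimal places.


Answer: Call price = 4.4875

Derivation:
Put-call parity: C - P = S_0 * exp(-qT) - K * exp(-rT).
S_0 * exp(-qT) = 27.9100 * 1.00000000 = 27.91000000
K * exp(-rT) = 27.9400 * 0.95122942 = 26.57735012
C = P + S*exp(-qT) - K*exp(-rT)
C = 3.1549 + 27.91000000 - 26.57735012 = 4.4875


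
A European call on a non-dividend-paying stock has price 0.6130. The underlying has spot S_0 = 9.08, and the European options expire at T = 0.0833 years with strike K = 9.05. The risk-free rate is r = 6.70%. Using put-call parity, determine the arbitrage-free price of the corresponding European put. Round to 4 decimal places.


Put-call parity: C - P = S_0 * exp(-qT) - K * exp(-rT).
S_0 * exp(-qT) = 9.0800 * 1.00000000 = 9.08000000
K * exp(-rT) = 9.0500 * 0.99443445 = 8.99963173
P = C - S*exp(-qT) + K*exp(-rT)
P = 0.6130 - 9.08000000 + 8.99963173 = 0.5326

Answer: Put price = 0.5326


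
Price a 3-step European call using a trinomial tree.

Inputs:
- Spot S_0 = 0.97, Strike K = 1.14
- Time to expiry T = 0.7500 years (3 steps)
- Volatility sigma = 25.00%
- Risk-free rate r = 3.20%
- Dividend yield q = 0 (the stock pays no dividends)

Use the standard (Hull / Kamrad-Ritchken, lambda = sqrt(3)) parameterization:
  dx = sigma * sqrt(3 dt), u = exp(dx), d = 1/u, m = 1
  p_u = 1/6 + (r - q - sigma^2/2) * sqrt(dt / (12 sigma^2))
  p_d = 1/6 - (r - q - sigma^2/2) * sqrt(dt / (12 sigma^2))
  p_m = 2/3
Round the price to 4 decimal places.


Answer: Price = V(0,0) = 0.0376

Derivation:
dt = T/N = 0.250000; dx = sigma*sqrt(3*dt) = 0.216506
u = exp(dx) = 1.241731; d = 1/u = 0.805327
p_u = 0.167100, p_m = 0.666667, p_d = 0.166234
Discount per step: exp(-r*dt) = 0.992032
Stock lattice S(k, j) with j the centered position index:
  k=0: S(0,+0) = 0.9700
  k=1: S(1,-1) = 0.7812; S(1,+0) = 0.9700; S(1,+1) = 1.2045
  k=2: S(2,-2) = 0.6291; S(2,-1) = 0.7812; S(2,+0) = 0.9700; S(2,+1) = 1.2045; S(2,+2) = 1.4956
  k=3: S(3,-3) = 0.5066; S(3,-2) = 0.6291; S(3,-1) = 0.7812; S(3,+0) = 0.9700; S(3,+1) = 1.2045; S(3,+2) = 1.4956; S(3,+3) = 1.8572
Terminal payoffs V(N, j) = max(S_T - K, 0):
  V(3,-3) = 0.000000; V(3,-2) = 0.000000; V(3,-1) = 0.000000; V(3,+0) = 0.000000; V(3,+1) = 0.064479; V(3,+2) = 0.355639; V(3,+3) = 0.717181
Backward induction: V(k, j) = exp(-r*dt) * [p_u * V(k+1, j+1) + p_m * V(k+1, j) + p_d * V(k+1, j-1)]
  V(2,-2) = exp(-r*dt) * [p_u*0.000000 + p_m*0.000000 + p_d*0.000000] = 0.000000
  V(2,-1) = exp(-r*dt) * [p_u*0.000000 + p_m*0.000000 + p_d*0.000000] = 0.000000
  V(2,+0) = exp(-r*dt) * [p_u*0.064479 + p_m*0.000000 + p_d*0.000000] = 0.010689
  V(2,+1) = exp(-r*dt) * [p_u*0.355639 + p_m*0.064479 + p_d*0.000000] = 0.101597
  V(2,+2) = exp(-r*dt) * [p_u*0.717181 + p_m*0.355639 + p_d*0.064479] = 0.364722
  V(1,-1) = exp(-r*dt) * [p_u*0.010689 + p_m*0.000000 + p_d*0.000000] = 0.001772
  V(1,+0) = exp(-r*dt) * [p_u*0.101597 + p_m*0.010689 + p_d*0.000000] = 0.023911
  V(1,+1) = exp(-r*dt) * [p_u*0.364722 + p_m*0.101597 + p_d*0.010689] = 0.129414
  V(0,+0) = exp(-r*dt) * [p_u*0.129414 + p_m*0.023911 + p_d*0.001772] = 0.037558


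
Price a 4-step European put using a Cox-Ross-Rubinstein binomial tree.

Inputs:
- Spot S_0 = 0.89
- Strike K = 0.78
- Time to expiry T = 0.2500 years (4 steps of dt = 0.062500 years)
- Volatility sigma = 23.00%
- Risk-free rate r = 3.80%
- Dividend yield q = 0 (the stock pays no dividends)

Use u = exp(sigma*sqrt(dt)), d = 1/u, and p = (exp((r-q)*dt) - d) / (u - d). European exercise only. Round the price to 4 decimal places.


Answer: Price = V(0,0) = 0.0043

Derivation:
dt = T/N = 0.062500
u = exp(sigma*sqrt(dt)) = 1.059185; d = 1/u = 0.944122
p = (exp((r-q)*dt) - d) / (u - d) = 0.506294
Discount per step: exp(-r*dt) = 0.997628
Stock lattice S(k, i) with i counting down-moves:
  k=0: S(0,0) = 0.8900
  k=1: S(1,0) = 0.9427; S(1,1) = 0.8403
  k=2: S(2,0) = 0.9985; S(2,1) = 0.8900; S(2,2) = 0.7933
  k=3: S(3,0) = 1.0576; S(3,1) = 0.9427; S(3,2) = 0.8403; S(3,3) = 0.7490
  k=4: S(4,0) = 1.1202; S(4,1) = 0.9985; S(4,2) = 0.8900; S(4,3) = 0.7933; S(4,4) = 0.7071
Terminal payoffs V(N, i) = max(K - S_T, 0):
  V(4,0) = 0.000000; V(4,1) = 0.000000; V(4,2) = 0.000000; V(4,3) = 0.000000; V(4,4) = 0.072865
Backward induction: V(k, i) = exp(-r*dt) * [p * V(k+1, i) + (1-p) * V(k+1, i+1)].
  V(3,0) = exp(-r*dt) * [p*0.000000 + (1-p)*0.000000] = 0.000000
  V(3,1) = exp(-r*dt) * [p*0.000000 + (1-p)*0.000000] = 0.000000
  V(3,2) = exp(-r*dt) * [p*0.000000 + (1-p)*0.000000] = 0.000000
  V(3,3) = exp(-r*dt) * [p*0.000000 + (1-p)*0.072865] = 0.035889
  V(2,0) = exp(-r*dt) * [p*0.000000 + (1-p)*0.000000] = 0.000000
  V(2,1) = exp(-r*dt) * [p*0.000000 + (1-p)*0.000000] = 0.000000
  V(2,2) = exp(-r*dt) * [p*0.000000 + (1-p)*0.035889] = 0.017676
  V(1,0) = exp(-r*dt) * [p*0.000000 + (1-p)*0.000000] = 0.000000
  V(1,1) = exp(-r*dt) * [p*0.000000 + (1-p)*0.017676] = 0.008706
  V(0,0) = exp(-r*dt) * [p*0.000000 + (1-p)*0.008706] = 0.004288


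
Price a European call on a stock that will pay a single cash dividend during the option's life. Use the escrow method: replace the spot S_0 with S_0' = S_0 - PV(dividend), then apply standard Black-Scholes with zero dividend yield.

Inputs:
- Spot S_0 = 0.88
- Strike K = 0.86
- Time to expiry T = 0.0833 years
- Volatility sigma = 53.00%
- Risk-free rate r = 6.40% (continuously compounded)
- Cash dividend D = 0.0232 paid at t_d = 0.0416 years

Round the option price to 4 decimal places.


PV(D) = D * exp(-r * t_d) = 0.0232 * 0.99734114 = 0.02313831
S_0' = S_0 - PV(D) = 0.8800 - 0.02313831 = 0.85686169
d1 = (ln(S_0'/K) + (r + sigma^2/2)*T) / (sigma*sqrt(T)) = 0.08743578
d2 = d1 - sigma*sqrt(T) = -0.06553144
exp(-rT) = 0.99468299
N(d1) = 0.53483743; N(d2) = 0.47387544
C = S_0' * N(d1) - K * exp(-rT) * N(d2) = 0.85686169 * 0.53483743 - 0.8600 * 0.99468299 * 0.47387544 = 0.0529

Answer: Price = 0.0529
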